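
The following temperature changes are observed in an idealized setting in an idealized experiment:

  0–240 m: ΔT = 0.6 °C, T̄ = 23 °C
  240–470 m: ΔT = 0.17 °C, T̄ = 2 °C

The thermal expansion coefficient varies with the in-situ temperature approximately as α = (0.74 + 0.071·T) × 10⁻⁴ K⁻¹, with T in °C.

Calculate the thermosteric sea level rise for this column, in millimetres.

Layer 1: α = (0.74 + 0.071×23)×10⁻⁴ = 2.373×10⁻⁴ K⁻¹
Layer 2: α = (0.74 + 0.071×2)×10⁻⁴ = 0.882×10⁻⁴ K⁻¹
0–240 m: 240 × 2.373×10⁻⁴ × 0.6 = 0.0341712 m
230 × 0.882×10⁻⁴ × 0.17 = 0.00344862 m
Δh = 0.0341712 + 0.00344862 = 0.03761982 m ≈ 38 mm

about 38 mm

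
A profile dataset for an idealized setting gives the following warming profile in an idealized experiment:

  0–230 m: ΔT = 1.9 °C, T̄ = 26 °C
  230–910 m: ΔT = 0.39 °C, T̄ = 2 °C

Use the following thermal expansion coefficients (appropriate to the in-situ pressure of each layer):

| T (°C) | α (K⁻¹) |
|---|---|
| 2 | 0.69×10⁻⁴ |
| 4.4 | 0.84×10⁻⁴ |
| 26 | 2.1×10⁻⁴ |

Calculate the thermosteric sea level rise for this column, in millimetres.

Δh ≈ 110 mm

Layer 1 at 26 °C → α = 2.1×10⁻⁴ K⁻¹
Layer 2 at 2 °C → α = 0.69×10⁻⁴ K⁻¹
Layer 1: 2.1×10⁻⁴ × 1.9 × 230 = 0.09177 m
230–910 m: 0.69×10⁻⁴ × 680 × 0.39 = 0.0182988 m
Δh = 0.09177 + 0.0182988 = 0.1100688 m ≈ 110 mm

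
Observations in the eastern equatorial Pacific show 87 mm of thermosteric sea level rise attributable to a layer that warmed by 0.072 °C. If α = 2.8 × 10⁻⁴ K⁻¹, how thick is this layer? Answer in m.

H = Δh/(αΔT) = 0.087 / (2.8×10⁻⁴ × 0.072) ≈ 4315 m

about 4320 m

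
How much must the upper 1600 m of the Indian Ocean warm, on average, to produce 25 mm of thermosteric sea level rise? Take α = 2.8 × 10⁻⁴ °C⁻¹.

ΔT = Δh/(αH) = 0.025 / (2.8×10⁻⁴ × 1600) ≈ 0.05580 °C

0.0558 °C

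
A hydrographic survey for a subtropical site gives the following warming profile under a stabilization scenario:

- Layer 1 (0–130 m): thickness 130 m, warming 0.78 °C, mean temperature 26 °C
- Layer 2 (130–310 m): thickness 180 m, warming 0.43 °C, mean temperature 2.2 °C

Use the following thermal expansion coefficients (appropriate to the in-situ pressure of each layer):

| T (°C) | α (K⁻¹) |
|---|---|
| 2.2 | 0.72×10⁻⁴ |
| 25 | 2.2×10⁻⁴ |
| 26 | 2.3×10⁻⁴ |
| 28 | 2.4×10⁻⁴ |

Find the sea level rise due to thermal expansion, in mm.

Δh = 28.9 mm

Layer 1 at 26 °C → α = 2.3×10⁻⁴ K⁻¹
Layer 2 at 2.2 °C → α = 0.72×10⁻⁴ K⁻¹
0–130 m: 0.78 × 130 × 2.3×10⁻⁴ = 0.023322 m
130–310 m: 0.43 × 0.72×10⁻⁴ × 180 = 0.0055728 m
Δh = 0.023322 + 0.0055728 = 0.0288948 m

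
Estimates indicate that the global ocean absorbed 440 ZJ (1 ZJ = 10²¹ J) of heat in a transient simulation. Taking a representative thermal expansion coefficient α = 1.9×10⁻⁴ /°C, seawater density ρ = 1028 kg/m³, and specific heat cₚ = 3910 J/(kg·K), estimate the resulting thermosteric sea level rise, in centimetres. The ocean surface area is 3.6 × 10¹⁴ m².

Per unit area: Q = 440×10²¹ / (3.6×10¹⁴) ≈ 1.222×10⁹ J/m²
Δh = αQ/(ρcₚ) = 1.9×10⁻⁴ × 1.222×10⁹ / (1028 × 3910) ≈ 0.057764 m

5.78 cm of thermosteric rise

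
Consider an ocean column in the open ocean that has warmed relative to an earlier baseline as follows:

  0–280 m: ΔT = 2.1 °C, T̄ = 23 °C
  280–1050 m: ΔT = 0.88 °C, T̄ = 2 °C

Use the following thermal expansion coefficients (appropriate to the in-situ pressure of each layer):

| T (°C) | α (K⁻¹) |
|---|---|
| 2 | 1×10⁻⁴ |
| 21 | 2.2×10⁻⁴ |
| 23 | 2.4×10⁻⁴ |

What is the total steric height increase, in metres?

Layer 1 at 23 °C → α = 2.4×10⁻⁴ K⁻¹
Layer 2 at 2 °C → α = 1×10⁻⁴ K⁻¹
0–280 m: 280 × 2.1 × 2.4×10⁻⁴ = 0.14112 m
Layer 2: 1×10⁻⁴ × 770 × 0.88 = 0.06776 m
Δh = 0.14112 + 0.06776 = 0.20888 m

Δh = 0.209 m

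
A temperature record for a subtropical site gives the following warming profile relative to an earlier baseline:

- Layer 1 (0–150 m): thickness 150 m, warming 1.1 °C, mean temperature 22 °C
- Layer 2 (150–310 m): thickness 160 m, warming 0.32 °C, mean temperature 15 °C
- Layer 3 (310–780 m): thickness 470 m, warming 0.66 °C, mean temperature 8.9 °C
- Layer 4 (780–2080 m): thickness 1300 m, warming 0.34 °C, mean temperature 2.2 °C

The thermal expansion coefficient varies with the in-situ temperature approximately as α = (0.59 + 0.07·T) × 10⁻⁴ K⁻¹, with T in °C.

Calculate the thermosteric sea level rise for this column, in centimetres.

Layer 1: α = (0.59 + 0.07×22)×10⁻⁴ = 2.13×10⁻⁴ K⁻¹
Layer 2: α = (0.59 + 0.07×15)×10⁻⁴ = 1.64×10⁻⁴ K⁻¹
Layer 3: α = (0.59 + 0.07×8.9)×10⁻⁴ = 1.213×10⁻⁴ K⁻¹
Layer 4: α = (0.59 + 0.07×2.2)×10⁻⁴ = 0.744×10⁻⁴ K⁻¹
Layer 1: 2.13×10⁻⁴ × 150 × 1.1 = 0.035145 m
150–310 m: 0.32 × 1.64×10⁻⁴ × 160 = 0.0083968 m
0.66 × 470 × 1.213×10⁻⁴ = 0.03762726 m
780–2080 m: 0.744×10⁻⁴ × 0.34 × 1300 = 0.0328848 m
Δh = 0.035145 + 0.0083968 + 0.03762726 + 0.0328848 = 0.11405386 m

11 cm of thermosteric rise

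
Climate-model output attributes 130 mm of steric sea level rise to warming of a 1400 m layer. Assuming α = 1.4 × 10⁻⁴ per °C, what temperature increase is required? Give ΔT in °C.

0.66 °C

ΔT = Δh/(αH) = 0.13 / (1.4×10⁻⁴ × 1400) ≈ 0.6633 °C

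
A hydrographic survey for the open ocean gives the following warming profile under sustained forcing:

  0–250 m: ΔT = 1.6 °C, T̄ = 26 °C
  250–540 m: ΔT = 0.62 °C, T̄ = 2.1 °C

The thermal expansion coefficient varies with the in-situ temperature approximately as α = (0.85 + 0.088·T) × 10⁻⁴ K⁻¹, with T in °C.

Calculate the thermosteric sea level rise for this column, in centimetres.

Δh ≈ 14 cm

Layer 1: α = (0.85 + 0.088×26)×10⁻⁴ = 3.138×10⁻⁴ K⁻¹
Layer 2: α = (0.85 + 0.088×2.1)×10⁻⁴ = 1.0348×10⁻⁴ K⁻¹
0–250 m: 1.6 × 250 × 3.138×10⁻⁴ = 0.12552 m
0.62 × 1.0348×10⁻⁴ × 290 = 0.018605704 m
Δh = 0.12552 + 0.018605704 = 0.144125704 m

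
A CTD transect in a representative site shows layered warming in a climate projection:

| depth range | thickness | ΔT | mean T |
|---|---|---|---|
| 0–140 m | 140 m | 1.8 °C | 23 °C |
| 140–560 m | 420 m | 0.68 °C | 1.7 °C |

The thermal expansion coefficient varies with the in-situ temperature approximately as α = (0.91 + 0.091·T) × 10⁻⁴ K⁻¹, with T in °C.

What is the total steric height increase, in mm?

Layer 1: α = (0.91 + 0.091×23)×10⁻⁴ = 3.003×10⁻⁴ K⁻¹
Layer 2: α = (0.91 + 0.091×1.7)×10⁻⁴ = 1.0647×10⁻⁴ K⁻¹
1.8 × 3.003×10⁻⁴ × 140 = 0.0756756 m
140–560 m: 0.68 × 1.0647×10⁻⁴ × 420 = 0.030407832 m
Δh = 0.0756756 + 0.030407832 = 0.106083432 m ≈ 110 mm

110 mm of thermosteric rise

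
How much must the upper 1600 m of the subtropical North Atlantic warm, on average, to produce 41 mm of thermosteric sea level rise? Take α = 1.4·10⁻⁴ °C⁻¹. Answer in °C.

0.183 °C

ΔT = Δh/(αH) = 0.041 / (1.4×10⁻⁴ × 1600) ≈ 0.1830 °C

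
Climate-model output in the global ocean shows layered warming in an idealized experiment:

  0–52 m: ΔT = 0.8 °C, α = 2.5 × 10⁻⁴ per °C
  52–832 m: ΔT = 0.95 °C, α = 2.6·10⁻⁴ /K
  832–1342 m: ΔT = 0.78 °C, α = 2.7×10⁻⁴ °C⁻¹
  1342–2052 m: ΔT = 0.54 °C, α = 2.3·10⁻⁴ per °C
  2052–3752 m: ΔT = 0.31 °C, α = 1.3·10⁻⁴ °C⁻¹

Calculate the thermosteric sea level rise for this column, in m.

Δh = 0.47 m

Layer 1: 2.5×10⁻⁴ × 52 × 0.8 = 0.01040 m
0.95 × 780 × 2.6×10⁻⁴ = 0.19266 m
Layer 3: 0.78 × 510 × 2.7×10⁻⁴ = 0.107406 m
1342–2052 m: 0.54 × 710 × 2.3×10⁻⁴ = 0.088182 m
Layer 5: 1700 × 1.3×10⁻⁴ × 0.31 = 0.06851 m
Δh = 0.01040 + 0.19266 + 0.107406 + 0.088182 + 0.06851 = 0.467158 m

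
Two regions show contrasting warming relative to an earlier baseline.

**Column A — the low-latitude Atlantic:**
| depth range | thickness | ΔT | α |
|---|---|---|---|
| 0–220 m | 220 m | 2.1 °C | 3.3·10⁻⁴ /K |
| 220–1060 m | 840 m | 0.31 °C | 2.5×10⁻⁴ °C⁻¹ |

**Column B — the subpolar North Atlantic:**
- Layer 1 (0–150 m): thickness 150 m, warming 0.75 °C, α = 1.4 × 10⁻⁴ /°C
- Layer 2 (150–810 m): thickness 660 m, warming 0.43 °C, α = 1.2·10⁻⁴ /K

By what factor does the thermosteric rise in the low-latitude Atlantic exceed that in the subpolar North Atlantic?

A 0–220 m: 220 × 2.1 × 3.3×10⁻⁴ = 0.15246 m
A Layer 2: 0.31 × 2.5×10⁻⁴ × 840 = 0.06510 m
A total: 0.21756 m
B 0.75 × 150 × 1.4×10⁻⁴ = 0.01575 m
B 150–810 m: 1.2×10⁻⁴ × 660 × 0.43 = 0.034056 m
B total: 0.049806 m
Ratio: 0.21756 / 0.049806 ≈ 4.368

4.37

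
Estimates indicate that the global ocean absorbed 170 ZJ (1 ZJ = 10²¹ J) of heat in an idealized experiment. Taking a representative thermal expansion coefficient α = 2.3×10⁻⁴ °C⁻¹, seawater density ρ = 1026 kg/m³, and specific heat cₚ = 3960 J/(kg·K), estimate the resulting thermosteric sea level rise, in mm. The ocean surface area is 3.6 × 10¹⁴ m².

Δh = 26.7 mm

Per unit area: Q = 170×10²¹ / (3.6×10¹⁴) ≈ 4.722×10⁸ J/m²
Δh = αQ/(ρcₚ) = 2.3×10⁻⁴ × 4.722×10⁸ / (1026 × 3960) ≈ 0.026731 m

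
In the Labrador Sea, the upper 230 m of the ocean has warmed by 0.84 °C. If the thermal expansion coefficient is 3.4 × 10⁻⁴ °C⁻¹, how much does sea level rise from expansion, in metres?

0.0657 m of thermosteric rise

Δh = αΔT·H = 3.4×10⁻⁴ × 0.84 × 230 = 0.065688 m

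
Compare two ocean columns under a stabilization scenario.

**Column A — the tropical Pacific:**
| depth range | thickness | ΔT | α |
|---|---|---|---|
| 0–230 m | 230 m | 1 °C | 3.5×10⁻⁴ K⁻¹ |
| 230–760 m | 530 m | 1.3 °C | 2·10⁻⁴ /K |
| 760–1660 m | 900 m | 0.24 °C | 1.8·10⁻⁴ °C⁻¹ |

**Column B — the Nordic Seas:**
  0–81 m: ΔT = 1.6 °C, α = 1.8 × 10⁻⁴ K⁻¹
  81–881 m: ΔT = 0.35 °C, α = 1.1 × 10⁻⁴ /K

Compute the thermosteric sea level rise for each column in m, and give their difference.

Δh_A ≈ 0.257 m, Δh_B ≈ 0.0541 m; difference ≈ 0.203 m

A Layer 1: 3.5×10⁻⁴ × 1 × 230 = 0.08050 m
A 2×10⁻⁴ × 530 × 1.3 = 0.13780 m
A Layer 3: 1.8×10⁻⁴ × 900 × 0.24 = 0.03888 m
A total: 0.25718 m
B Layer 1: 1.8×10⁻⁴ × 81 × 1.6 = 0.023328 m
B Layer 2: 0.35 × 800 × 1.1×10⁻⁴ = 0.03080 m
B total: 0.054128 m
Difference: 0.25718 − 0.054128 = 0.203052 m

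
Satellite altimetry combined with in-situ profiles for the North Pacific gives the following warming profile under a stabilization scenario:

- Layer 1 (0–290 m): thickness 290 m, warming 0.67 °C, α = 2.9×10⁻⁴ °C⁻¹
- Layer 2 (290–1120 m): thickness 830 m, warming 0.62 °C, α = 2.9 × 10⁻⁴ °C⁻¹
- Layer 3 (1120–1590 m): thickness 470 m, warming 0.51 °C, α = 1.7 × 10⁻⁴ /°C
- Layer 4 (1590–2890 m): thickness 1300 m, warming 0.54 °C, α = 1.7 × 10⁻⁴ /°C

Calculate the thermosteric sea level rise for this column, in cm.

0.67 × 2.9×10⁻⁴ × 290 = 0.056347 m
290–1120 m: 0.62 × 2.9×10⁻⁴ × 830 = 0.149234 m
470 × 0.51 × 1.7×10⁻⁴ = 0.040749 m
Layer 4: 0.54 × 1.7×10⁻⁴ × 1300 = 0.11934 m
Δh = 0.056347 + 0.149234 + 0.040749 + 0.11934 = 0.36567 m

37 cm of thermosteric rise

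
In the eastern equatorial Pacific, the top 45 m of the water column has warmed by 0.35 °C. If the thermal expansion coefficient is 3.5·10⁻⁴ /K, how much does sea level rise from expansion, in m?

0.00551 m of thermosteric rise

Δh = αΔT·H = 3.5×10⁻⁴ × 0.35 × 45 = 0.0055125 m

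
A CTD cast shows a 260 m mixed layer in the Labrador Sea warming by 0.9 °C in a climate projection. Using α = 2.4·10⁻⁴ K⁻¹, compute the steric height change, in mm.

56.2 mm of thermosteric rise

Δh = αΔT·H = 2.4×10⁻⁴ × 0.9 × 260 = 0.05616 m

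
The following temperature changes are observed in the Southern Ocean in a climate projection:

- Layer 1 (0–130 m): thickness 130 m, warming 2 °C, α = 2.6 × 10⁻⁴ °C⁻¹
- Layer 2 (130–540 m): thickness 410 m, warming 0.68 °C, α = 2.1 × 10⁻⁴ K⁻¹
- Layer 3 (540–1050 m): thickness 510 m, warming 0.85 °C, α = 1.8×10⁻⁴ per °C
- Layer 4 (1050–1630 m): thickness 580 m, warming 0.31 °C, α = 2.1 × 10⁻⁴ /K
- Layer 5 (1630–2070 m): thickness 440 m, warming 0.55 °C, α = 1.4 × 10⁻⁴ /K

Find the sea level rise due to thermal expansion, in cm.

Δh ≈ 28 cm

130 × 2 × 2.6×10⁻⁴ = 0.06760 m
Layer 2: 0.68 × 2.1×10⁻⁴ × 410 = 0.058548 m
Layer 3: 1.8×10⁻⁴ × 510 × 0.85 = 0.07803 m
0.31 × 2.1×10⁻⁴ × 580 = 0.037758 m
1.4×10⁻⁴ × 0.55 × 440 = 0.03388 m
Δh = 0.06760 + 0.058548 + 0.07803 + 0.037758 + 0.03388 = 0.275816 m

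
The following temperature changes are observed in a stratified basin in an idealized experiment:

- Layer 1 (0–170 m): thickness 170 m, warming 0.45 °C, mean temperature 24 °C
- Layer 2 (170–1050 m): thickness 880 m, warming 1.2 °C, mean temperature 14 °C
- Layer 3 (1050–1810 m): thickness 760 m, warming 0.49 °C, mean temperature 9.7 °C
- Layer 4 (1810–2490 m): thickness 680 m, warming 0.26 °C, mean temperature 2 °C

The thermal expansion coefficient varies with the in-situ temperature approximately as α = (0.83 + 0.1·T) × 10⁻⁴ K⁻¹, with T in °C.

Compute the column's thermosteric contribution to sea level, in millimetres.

Δh ≈ 345 mm

Layer 1: α = (0.83 + 0.1×24)×10⁻⁴ = 3.23×10⁻⁴ K⁻¹
Layer 2: α = (0.83 + 0.1×14)×10⁻⁴ = 2.23×10⁻⁴ K⁻¹
Layer 3: α = (0.83 + 0.1×9.7)×10⁻⁴ = 1.8×10⁻⁴ K⁻¹
Layer 4: α = (0.83 + 0.1×2)×10⁻⁴ = 1.03×10⁻⁴ K⁻¹
170 × 3.23×10⁻⁴ × 0.45 = 0.0247095 m
2.23×10⁻⁴ × 1.2 × 880 = 0.235488 m
1.8×10⁻⁴ × 0.49 × 760 = 0.067032 m
1810–2490 m: 680 × 1.03×10⁻⁴ × 0.26 = 0.0182104 m
Δh = 0.0247095 + 0.235488 + 0.067032 + 0.0182104 = 0.3454399 m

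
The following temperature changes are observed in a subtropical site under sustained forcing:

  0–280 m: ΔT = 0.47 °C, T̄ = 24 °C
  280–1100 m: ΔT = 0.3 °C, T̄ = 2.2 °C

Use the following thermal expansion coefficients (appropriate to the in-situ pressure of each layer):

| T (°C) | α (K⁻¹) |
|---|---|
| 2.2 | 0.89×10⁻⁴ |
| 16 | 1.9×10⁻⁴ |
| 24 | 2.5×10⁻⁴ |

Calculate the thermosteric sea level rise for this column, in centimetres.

Layer 1 at 24 °C → α = 2.5×10⁻⁴ K⁻¹
Layer 2 at 2.2 °C → α = 0.89×10⁻⁴ K⁻¹
0–280 m: 280 × 2.5×10⁻⁴ × 0.47 = 0.03290 m
820 × 0.3 × 0.89×10⁻⁴ = 0.021894 m
Δh = 0.03290 + 0.021894 = 0.054794 m

about 5.48 cm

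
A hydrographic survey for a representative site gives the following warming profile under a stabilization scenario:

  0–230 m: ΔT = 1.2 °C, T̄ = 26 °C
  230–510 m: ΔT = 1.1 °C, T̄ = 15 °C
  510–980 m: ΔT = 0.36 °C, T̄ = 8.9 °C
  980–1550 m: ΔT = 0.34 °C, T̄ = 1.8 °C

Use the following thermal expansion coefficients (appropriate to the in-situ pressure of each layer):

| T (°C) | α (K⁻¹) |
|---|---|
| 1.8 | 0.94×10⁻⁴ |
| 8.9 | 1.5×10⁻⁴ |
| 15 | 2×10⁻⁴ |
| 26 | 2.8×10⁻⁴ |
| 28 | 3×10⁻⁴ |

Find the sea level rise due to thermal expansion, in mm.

Layer 1 at 26 °C → α = 2.8×10⁻⁴ K⁻¹
Layer 2 at 15 °C → α = 2×10⁻⁴ K⁻¹
Layer 3 at 8.9 °C → α = 1.5×10⁻⁴ K⁻¹
Layer 4 at 1.8 °C → α = 0.94×10⁻⁴ K⁻¹
Layer 1: 1.2 × 2.8×10⁻⁴ × 230 = 0.07728 m
Layer 2: 280 × 1.1 × 2×10⁻⁴ = 0.06160 m
470 × 0.36 × 1.5×10⁻⁴ = 0.02538 m
0.94×10⁻⁴ × 0.34 × 570 = 0.0182172 m
Δh = 0.07728 + 0.06160 + 0.02538 + 0.0182172 = 0.1824772 m

about 180 mm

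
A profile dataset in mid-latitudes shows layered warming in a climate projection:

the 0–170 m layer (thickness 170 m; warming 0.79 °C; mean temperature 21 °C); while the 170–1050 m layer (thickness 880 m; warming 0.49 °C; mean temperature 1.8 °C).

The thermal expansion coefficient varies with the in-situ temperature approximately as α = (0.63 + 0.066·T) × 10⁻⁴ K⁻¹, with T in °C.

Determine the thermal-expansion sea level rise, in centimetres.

Layer 1: α = (0.63 + 0.066×21)×10⁻⁴ = 2.016×10⁻⁴ K⁻¹
Layer 2: α = (0.63 + 0.066×1.8)×10⁻⁴ = 0.7488×10⁻⁴ K⁻¹
0.79 × 2.016×10⁻⁴ × 170 = 0.02707488 m
Layer 2: 880 × 0.7488×10⁻⁴ × 0.49 = 0.032288256 m
Δh = 0.02707488 + 0.032288256 = 0.059363136 m

about 5.94 cm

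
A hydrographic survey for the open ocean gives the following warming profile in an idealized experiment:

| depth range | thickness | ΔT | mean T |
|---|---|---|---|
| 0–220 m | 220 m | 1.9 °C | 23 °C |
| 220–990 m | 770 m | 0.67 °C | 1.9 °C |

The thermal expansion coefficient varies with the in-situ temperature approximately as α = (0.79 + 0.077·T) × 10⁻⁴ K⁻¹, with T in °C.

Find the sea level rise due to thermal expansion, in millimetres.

Layer 1: α = (0.79 + 0.077×23)×10⁻⁴ = 2.561×10⁻⁴ K⁻¹
Layer 2: α = (0.79 + 0.077×1.9)×10⁻⁴ = 0.9363×10⁻⁴ K⁻¹
220 × 1.9 × 2.561×10⁻⁴ = 0.1070498 m
0.67 × 0.9363×10⁻⁴ × 770 = 0.048303717 m
Δh = 0.1070498 + 0.048303717 = 0.155353517 m

Δh = 155 mm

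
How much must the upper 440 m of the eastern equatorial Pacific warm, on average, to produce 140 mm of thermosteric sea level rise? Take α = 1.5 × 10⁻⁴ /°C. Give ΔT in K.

2.12 K

ΔT = Δh/(αH) = 0.14 / (1.5×10⁻⁴ × 440) ≈ 2.121 K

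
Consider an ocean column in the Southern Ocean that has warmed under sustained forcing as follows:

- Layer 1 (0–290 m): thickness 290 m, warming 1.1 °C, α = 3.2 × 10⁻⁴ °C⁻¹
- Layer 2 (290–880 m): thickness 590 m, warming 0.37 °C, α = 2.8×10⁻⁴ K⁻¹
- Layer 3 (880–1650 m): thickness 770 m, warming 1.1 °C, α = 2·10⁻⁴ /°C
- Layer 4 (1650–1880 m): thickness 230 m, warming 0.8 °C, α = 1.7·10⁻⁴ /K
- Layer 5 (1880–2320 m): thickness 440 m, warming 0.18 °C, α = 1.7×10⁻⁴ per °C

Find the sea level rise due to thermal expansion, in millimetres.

290 × 3.2×10⁻⁴ × 1.1 = 0.10208 m
0.37 × 2.8×10⁻⁴ × 590 = 0.061124 m
880–1650 m: 1.1 × 770 × 2×10⁻⁴ = 0.16940 m
230 × 0.8 × 1.7×10⁻⁴ = 0.03128 m
1880–2320 m: 440 × 1.7×10⁻⁴ × 0.18 = 0.013464 m
Δh = 0.10208 + 0.061124 + 0.16940 + 0.03128 + 0.013464 = 0.377348 m

Δh ≈ 377 mm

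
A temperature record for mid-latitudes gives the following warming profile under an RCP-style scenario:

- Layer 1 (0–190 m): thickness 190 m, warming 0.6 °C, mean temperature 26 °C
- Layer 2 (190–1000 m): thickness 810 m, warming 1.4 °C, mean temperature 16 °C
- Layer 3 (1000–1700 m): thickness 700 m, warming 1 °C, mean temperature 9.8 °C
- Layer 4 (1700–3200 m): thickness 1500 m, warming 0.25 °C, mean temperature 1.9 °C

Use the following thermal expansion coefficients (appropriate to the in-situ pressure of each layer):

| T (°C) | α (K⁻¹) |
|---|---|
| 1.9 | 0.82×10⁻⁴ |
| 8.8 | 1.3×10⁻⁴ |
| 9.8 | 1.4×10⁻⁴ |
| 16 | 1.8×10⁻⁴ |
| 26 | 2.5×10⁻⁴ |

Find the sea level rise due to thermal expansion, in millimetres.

Layer 1 at 26 °C → α = 2.5×10⁻⁴ K⁻¹
Layer 2 at 16 °C → α = 1.8×10⁻⁴ K⁻¹
Layer 3 at 9.8 °C → α = 1.4×10⁻⁴ K⁻¹
Layer 4 at 1.9 °C → α = 0.82×10⁻⁴ K⁻¹
2.5×10⁻⁴ × 0.6 × 190 = 0.02850 m
Layer 2: 1.4 × 1.8×10⁻⁴ × 810 = 0.20412 m
Layer 3: 1 × 700 × 1.4×10⁻⁴ = 0.09800 m
Layer 4: 0.82×10⁻⁴ × 0.25 × 1500 = 0.03075 m
Δh = 0.02850 + 0.20412 + 0.09800 + 0.03075 = 0.36137 m

360 mm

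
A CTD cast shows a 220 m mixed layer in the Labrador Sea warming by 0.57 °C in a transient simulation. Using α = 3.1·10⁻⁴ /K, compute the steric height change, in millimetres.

Δh = αΔT·H = 3.1×10⁻⁴ × 0.57 × 220 = 0.038874 m

Δh = 38.9 mm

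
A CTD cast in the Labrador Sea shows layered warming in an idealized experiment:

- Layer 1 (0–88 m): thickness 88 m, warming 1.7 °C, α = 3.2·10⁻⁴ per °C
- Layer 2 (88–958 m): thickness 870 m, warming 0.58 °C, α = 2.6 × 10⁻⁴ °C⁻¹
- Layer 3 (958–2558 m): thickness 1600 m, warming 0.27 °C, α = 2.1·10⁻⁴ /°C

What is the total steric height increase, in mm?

Δh = 270 mm

88 × 3.2×10⁻⁴ × 1.7 = 0.047872 m
870 × 2.6×10⁻⁴ × 0.58 = 0.131196 m
2.1×10⁻⁴ × 1600 × 0.27 = 0.09072 m
Δh = 0.047872 + 0.131196 + 0.09072 = 0.269788 m ≈ 270 mm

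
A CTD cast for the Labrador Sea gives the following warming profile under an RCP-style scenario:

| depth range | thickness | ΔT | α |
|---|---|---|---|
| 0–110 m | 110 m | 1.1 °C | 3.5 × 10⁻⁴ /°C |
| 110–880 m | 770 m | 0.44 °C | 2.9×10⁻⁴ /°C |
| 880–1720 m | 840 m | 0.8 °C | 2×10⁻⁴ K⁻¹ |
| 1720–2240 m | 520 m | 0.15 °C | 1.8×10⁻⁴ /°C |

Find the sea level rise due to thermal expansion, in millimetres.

289 mm of thermosteric rise

Layer 1: 110 × 1.1 × 3.5×10⁻⁴ = 0.04235 m
0.44 × 2.9×10⁻⁴ × 770 = 0.098252 m
0.8 × 2×10⁻⁴ × 840 = 0.13440 m
Layer 4: 0.15 × 520 × 1.8×10⁻⁴ = 0.01404 m
Δh = 0.04235 + 0.098252 + 0.13440 + 0.01404 = 0.289042 m ≈ 289 mm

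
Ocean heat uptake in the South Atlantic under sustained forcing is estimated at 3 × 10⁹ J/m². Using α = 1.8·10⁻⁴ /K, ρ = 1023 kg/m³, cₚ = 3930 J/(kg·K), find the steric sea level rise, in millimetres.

130 mm of thermosteric rise

Δh = αQ/(ρcₚ) = 1.8×10⁻⁴ × 3×10⁹ / (1023 × 3930) ≈ 0.13432 m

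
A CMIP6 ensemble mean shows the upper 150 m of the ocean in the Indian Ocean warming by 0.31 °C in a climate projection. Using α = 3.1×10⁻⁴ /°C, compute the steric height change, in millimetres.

about 14 mm

Δh = αΔT·H = 3.1×10⁻⁴ × 0.31 × 150 = 0.014415 m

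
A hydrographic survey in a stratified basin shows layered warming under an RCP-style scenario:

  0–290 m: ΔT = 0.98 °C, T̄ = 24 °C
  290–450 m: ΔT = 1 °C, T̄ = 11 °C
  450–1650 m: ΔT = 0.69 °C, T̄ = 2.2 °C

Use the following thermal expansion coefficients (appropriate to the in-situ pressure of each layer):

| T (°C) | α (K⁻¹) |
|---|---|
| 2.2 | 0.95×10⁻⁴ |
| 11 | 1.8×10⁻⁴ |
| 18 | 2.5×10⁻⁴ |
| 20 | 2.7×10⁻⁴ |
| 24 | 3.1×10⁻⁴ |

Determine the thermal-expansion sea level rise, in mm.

Layer 1 at 24 °C → α = 3.1×10⁻⁴ K⁻¹
Layer 2 at 11 °C → α = 1.8×10⁻⁴ K⁻¹
Layer 3 at 2.2 °C → α = 0.95×10⁻⁴ K⁻¹
Layer 1: 0.98 × 3.1×10⁻⁴ × 290 = 0.088102 m
290–450 m: 1 × 160 × 1.8×10⁻⁴ = 0.02880 m
Layer 3: 0.95×10⁻⁴ × 1200 × 0.69 = 0.07866 m
Δh = 0.088102 + 0.02880 + 0.07866 = 0.195562 m

Δh = 196 mm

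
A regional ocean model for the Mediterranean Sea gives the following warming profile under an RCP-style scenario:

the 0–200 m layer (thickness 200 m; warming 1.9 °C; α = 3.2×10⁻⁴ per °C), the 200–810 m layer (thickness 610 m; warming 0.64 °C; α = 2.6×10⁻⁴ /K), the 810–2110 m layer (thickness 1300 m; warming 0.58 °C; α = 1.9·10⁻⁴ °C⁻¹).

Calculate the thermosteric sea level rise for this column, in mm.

0–200 m: 1.9 × 3.2×10⁻⁴ × 200 = 0.12160 m
200–810 m: 2.6×10⁻⁴ × 0.64 × 610 = 0.101504 m
810–2110 m: 1.9×10⁻⁴ × 0.58 × 1300 = 0.14326 m
Δh = 0.12160 + 0.101504 + 0.14326 = 0.366364 m ≈ 370 mm

370 mm of thermosteric rise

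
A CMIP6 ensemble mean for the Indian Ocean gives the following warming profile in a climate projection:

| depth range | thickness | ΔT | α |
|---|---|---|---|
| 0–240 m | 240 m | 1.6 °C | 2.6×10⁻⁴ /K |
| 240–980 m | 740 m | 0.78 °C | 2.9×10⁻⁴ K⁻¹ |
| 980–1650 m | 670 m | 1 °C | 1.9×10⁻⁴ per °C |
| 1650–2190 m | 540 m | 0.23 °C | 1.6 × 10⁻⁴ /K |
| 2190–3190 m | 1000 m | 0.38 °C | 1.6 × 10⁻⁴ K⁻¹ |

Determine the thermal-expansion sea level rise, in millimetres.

about 475 mm

0–240 m: 2.6×10⁻⁴ × 240 × 1.6 = 0.09984 m
0.78 × 2.9×10⁻⁴ × 740 = 0.167388 m
Layer 3: 670 × 1 × 1.9×10⁻⁴ = 0.12730 m
1650–2190 m: 0.23 × 1.6×10⁻⁴ × 540 = 0.019872 m
Layer 5: 0.38 × 1000 × 1.6×10⁻⁴ = 0.06080 m
Δh = 0.09984 + 0.167388 + 0.12730 + 0.019872 + 0.06080 = 0.47520 m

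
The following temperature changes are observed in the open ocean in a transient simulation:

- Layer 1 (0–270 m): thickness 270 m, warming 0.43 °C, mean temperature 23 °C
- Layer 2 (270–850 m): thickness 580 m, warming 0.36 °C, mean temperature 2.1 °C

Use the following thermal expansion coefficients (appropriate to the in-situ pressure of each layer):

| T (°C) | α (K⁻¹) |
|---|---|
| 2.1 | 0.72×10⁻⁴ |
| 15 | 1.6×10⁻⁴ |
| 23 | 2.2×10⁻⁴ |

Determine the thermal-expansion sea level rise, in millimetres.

about 41 mm

Layer 1 at 23 °C → α = 2.2×10⁻⁴ K⁻¹
Layer 2 at 2.1 °C → α = 0.72×10⁻⁴ K⁻¹
Layer 1: 0.43 × 270 × 2.2×10⁻⁴ = 0.025542 m
Layer 2: 0.36 × 580 × 0.72×10⁻⁴ = 0.0150336 m
Δh = 0.025542 + 0.0150336 = 0.0405756 m ≈ 41 mm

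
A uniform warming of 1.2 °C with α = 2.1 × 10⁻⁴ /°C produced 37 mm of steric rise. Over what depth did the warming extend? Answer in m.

H = Δh/(αΔT) = 0.037 / (2.1×10⁻⁴ × 1.2) ≈ 146.8 m

H ≈ 150 m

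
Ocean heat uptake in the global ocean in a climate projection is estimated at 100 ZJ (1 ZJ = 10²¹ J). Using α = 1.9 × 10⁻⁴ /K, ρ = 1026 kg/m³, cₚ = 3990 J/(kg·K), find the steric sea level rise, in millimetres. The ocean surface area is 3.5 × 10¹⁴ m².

Δh = 13 mm

Per unit area: Q = 100×10²¹ / (3.5×10¹⁴) ≈ 2.857×10⁸ J/m²
Δh = αQ/(ρcₚ) = 1.9×10⁻⁴ × 2.857×10⁸ / (1026 × 3990) ≈ 0.01326 m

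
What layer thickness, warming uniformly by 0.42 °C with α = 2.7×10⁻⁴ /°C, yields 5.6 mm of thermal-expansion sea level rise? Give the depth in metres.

H = Δh/(αΔT) = 0.0056 / (2.7×10⁻⁴ × 0.42) ≈ 49.38 m

H ≈ 49 m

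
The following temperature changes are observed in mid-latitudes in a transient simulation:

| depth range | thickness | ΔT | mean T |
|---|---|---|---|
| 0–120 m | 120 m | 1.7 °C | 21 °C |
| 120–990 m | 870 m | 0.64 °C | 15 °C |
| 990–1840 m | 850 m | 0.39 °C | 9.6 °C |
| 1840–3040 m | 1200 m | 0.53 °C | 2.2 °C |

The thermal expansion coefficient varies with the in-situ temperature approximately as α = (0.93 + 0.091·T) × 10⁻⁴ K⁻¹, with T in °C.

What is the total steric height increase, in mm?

Δh ≈ 317 mm

Layer 1: α = (0.93 + 0.091×21)×10⁻⁴ = 2.841×10⁻⁴ K⁻¹
Layer 2: α = (0.93 + 0.091×15)×10⁻⁴ = 2.295×10⁻⁴ K⁻¹
Layer 3: α = (0.93 + 0.091×9.6)×10⁻⁴ = 1.8036×10⁻⁴ K⁻¹
Layer 4: α = (0.93 + 0.091×2.2)×10⁻⁴ = 1.1302×10⁻⁴ K⁻¹
1.7 × 120 × 2.841×10⁻⁴ = 0.0579564 m
120–990 m: 0.64 × 2.295×10⁻⁴ × 870 = 0.1277856 m
990–1840 m: 850 × 1.8036×10⁻⁴ × 0.39 = 0.05978934 m
1840–3040 m: 1.1302×10⁻⁴ × 1200 × 0.53 = 0.07188072 m
Δh = 0.0579564 + 0.1277856 + 0.05978934 + 0.07188072 = 0.31741206 m ≈ 317 mm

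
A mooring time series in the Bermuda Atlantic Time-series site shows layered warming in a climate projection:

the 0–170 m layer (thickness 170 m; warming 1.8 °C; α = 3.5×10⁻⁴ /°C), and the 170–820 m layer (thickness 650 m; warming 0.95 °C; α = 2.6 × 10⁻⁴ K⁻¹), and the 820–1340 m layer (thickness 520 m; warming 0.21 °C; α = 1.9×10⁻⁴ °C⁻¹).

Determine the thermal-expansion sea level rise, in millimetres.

290 mm

Layer 1: 170 × 1.8 × 3.5×10⁻⁴ = 0.10710 m
170–820 m: 2.6×10⁻⁴ × 0.95 × 650 = 0.16055 m
0.21 × 520 × 1.9×10⁻⁴ = 0.020748 m
Δh = 0.10710 + 0.16055 + 0.020748 = 0.288398 m ≈ 290 mm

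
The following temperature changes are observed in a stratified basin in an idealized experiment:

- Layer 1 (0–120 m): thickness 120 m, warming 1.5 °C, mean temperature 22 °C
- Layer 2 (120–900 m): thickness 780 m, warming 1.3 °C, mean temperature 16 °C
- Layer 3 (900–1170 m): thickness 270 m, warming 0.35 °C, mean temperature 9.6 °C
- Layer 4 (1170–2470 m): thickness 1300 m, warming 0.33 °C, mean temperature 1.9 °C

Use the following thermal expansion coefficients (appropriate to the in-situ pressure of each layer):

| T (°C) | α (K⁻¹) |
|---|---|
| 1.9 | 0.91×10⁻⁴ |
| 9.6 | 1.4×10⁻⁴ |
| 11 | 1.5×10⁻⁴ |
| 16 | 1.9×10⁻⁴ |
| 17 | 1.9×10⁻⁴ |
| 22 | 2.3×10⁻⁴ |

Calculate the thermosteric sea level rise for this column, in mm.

Layer 1 at 22 °C → α = 2.3×10⁻⁴ K⁻¹
Layer 2 at 16 °C → α = 1.9×10⁻⁴ K⁻¹
Layer 3 at 9.6 °C → α = 1.4×10⁻⁴ K⁻¹
Layer 4 at 1.9 °C → α = 0.91×10⁻⁴ K⁻¹
0–120 m: 120 × 2.3×10⁻⁴ × 1.5 = 0.04140 m
Layer 2: 1.9×10⁻⁴ × 780 × 1.3 = 0.19266 m
900–1170 m: 0.35 × 1.4×10⁻⁴ × 270 = 0.01323 m
Layer 4: 1300 × 0.91×10⁻⁴ × 0.33 = 0.039039 m
Δh = 0.04140 + 0.19266 + 0.01323 + 0.039039 = 0.286329 m

Δh ≈ 290 mm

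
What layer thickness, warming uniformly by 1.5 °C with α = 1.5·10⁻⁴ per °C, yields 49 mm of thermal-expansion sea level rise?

H = Δh/(αΔT) = 0.049 / (1.5×10⁻⁴ × 1.5) ≈ 217.8 m

about 220 m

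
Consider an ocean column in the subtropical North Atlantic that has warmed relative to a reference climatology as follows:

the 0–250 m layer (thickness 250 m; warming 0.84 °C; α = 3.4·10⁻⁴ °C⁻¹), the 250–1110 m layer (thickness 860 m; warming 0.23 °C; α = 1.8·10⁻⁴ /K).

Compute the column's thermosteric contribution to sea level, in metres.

0–250 m: 3.4×10⁻⁴ × 0.84 × 250 = 0.07140 m
0.23 × 860 × 1.8×10⁻⁴ = 0.035604 m
Δh = 0.07140 + 0.035604 = 0.107004 m

Δh = 0.11 m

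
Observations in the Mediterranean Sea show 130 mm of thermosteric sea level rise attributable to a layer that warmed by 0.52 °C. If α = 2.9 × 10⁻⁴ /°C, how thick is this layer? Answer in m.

H = Δh/(αΔT) = 0.13 / (2.9×10⁻⁴ × 0.52) ≈ 862.1 m

862 m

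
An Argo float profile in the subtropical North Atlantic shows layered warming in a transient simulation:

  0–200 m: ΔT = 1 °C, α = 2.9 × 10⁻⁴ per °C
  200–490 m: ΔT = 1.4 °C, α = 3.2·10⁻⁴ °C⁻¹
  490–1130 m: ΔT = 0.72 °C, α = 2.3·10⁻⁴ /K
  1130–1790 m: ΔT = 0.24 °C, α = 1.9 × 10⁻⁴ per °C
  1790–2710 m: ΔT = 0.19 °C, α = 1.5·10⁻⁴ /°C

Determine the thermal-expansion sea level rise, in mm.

Layer 1: 2.9×10⁻⁴ × 1 × 200 = 0.05800 m
200–490 m: 3.2×10⁻⁴ × 290 × 1.4 = 0.12992 m
640 × 0.72 × 2.3×10⁻⁴ = 0.105984 m
1130–1790 m: 660 × 1.9×10⁻⁴ × 0.24 = 0.030096 m
920 × 0.19 × 1.5×10⁻⁴ = 0.02622 m
Δh = 0.05800 + 0.12992 + 0.105984 + 0.030096 + 0.02622 = 0.35022 m

350 mm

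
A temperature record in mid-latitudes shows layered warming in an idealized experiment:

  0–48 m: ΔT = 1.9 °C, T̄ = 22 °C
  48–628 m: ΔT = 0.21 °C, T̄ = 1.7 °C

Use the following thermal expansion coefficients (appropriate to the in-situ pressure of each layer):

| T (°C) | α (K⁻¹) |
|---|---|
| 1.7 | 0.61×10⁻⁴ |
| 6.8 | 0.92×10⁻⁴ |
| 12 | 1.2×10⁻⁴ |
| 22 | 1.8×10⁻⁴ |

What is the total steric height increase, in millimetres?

23.8 mm

Layer 1 at 22 °C → α = 1.8×10⁻⁴ K⁻¹
Layer 2 at 1.7 °C → α = 0.61×10⁻⁴ K⁻¹
1.9 × 48 × 1.8×10⁻⁴ = 0.016416 m
Layer 2: 0.61×10⁻⁴ × 580 × 0.21 = 0.0074298 m
Δh = 0.016416 + 0.0074298 = 0.0238458 m ≈ 23.8 mm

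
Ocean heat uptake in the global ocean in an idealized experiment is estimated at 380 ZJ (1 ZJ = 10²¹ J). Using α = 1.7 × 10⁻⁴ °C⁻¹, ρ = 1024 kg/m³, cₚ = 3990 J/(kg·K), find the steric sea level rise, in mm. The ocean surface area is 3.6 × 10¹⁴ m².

Per unit area: Q = 380×10²¹ / (3.6×10¹⁴) ≈ 1.056×10⁹ J/m²
Δh = αQ/(ρcₚ) = 1.7×10⁻⁴ × 1.056×10⁹ / (1024 × 3990) ≈ 0.043938 m

Δh ≈ 43.9 mm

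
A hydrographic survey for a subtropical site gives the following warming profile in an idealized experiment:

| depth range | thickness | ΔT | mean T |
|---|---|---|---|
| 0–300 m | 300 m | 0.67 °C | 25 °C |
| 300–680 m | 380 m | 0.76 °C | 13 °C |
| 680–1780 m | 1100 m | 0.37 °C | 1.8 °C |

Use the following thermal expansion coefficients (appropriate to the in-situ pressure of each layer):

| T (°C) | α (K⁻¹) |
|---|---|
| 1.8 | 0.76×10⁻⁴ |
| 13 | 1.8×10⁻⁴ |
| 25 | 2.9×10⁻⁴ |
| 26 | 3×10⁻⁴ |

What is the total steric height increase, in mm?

Δh = 141 mm

Layer 1 at 25 °C → α = 2.9×10⁻⁴ K⁻¹
Layer 2 at 13 °C → α = 1.8×10⁻⁴ K⁻¹
Layer 3 at 1.8 °C → α = 0.76×10⁻⁴ K⁻¹
2.9×10⁻⁴ × 300 × 0.67 = 0.05829 m
1.8×10⁻⁴ × 0.76 × 380 = 0.051984 m
Layer 3: 0.37 × 0.76×10⁻⁴ × 1100 = 0.030932 m
Δh = 0.05829 + 0.051984 + 0.030932 = 0.141206 m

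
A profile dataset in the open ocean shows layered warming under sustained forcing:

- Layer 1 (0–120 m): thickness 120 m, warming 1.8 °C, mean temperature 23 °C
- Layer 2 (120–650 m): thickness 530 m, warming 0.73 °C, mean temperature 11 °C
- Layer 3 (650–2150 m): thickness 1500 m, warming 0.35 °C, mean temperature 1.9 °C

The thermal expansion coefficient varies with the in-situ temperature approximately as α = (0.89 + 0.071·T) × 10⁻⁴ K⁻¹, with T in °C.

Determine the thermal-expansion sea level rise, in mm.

Δh ≈ 173 mm

Layer 1: α = (0.89 + 0.071×23)×10⁻⁴ = 2.523×10⁻⁴ K⁻¹
Layer 2: α = (0.89 + 0.071×11)×10⁻⁴ = 1.671×10⁻⁴ K⁻¹
Layer 3: α = (0.89 + 0.071×1.9)×10⁻⁴ = 1.0249×10⁻⁴ K⁻¹
Layer 1: 2.523×10⁻⁴ × 1.8 × 120 = 0.0544968 m
0.73 × 1.671×10⁻⁴ × 530 = 0.06465099 m
Layer 3: 0.35 × 1.0249×10⁻⁴ × 1500 = 0.05380725 m
Δh = 0.0544968 + 0.06465099 + 0.05380725 = 0.17295504 m ≈ 173 mm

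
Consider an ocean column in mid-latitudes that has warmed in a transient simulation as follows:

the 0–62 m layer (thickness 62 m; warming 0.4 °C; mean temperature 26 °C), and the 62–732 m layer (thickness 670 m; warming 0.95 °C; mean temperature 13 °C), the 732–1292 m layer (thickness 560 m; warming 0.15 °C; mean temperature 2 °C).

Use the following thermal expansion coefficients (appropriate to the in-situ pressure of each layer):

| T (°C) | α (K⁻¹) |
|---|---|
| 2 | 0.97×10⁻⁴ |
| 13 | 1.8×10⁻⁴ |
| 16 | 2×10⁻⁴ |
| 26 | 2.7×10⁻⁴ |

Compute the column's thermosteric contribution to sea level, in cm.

Δh = 13 cm

Layer 1 at 26 °C → α = 2.7×10⁻⁴ K⁻¹
Layer 2 at 13 °C → α = 1.8×10⁻⁴ K⁻¹
Layer 3 at 2 °C → α = 0.97×10⁻⁴ K⁻¹
Layer 1: 62 × 0.4 × 2.7×10⁻⁴ = 0.006696 m
62–732 m: 0.95 × 1.8×10⁻⁴ × 670 = 0.11457 m
0.15 × 560 × 0.97×10⁻⁴ = 0.008148 m
Δh = 0.006696 + 0.11457 + 0.008148 = 0.129414 m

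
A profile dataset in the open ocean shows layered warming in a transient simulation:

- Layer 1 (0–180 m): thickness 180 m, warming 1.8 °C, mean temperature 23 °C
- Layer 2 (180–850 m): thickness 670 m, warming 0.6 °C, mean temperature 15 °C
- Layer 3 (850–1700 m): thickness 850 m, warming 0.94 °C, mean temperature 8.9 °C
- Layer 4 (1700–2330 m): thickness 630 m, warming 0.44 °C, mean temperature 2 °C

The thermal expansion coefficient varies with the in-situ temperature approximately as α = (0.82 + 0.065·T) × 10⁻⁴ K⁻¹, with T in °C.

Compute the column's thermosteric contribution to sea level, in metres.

Layer 1: α = (0.82 + 0.065×23)×10⁻⁴ = 2.315×10⁻⁴ K⁻¹
Layer 2: α = (0.82 + 0.065×15)×10⁻⁴ = 1.795×10⁻⁴ K⁻¹
Layer 3: α = (0.82 + 0.065×8.9)×10⁻⁴ = 1.3985×10⁻⁴ K⁻¹
Layer 4: α = (0.82 + 0.065×2)×10⁻⁴ = 0.95×10⁻⁴ K⁻¹
0–180 m: 180 × 1.8 × 2.315×10⁻⁴ = 0.075006 m
670 × 0.6 × 1.795×10⁻⁴ = 0.072159 m
Layer 3: 1.3985×10⁻⁴ × 850 × 0.94 = 0.11174015 m
1700–2330 m: 0.95×10⁻⁴ × 0.44 × 630 = 0.026334 m
Δh = 0.075006 + 0.072159 + 0.11174015 + 0.026334 = 0.28523915 m

0.29 m of thermosteric rise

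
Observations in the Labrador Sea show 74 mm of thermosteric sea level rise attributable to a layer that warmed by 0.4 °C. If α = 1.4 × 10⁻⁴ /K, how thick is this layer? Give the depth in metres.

1320 m

H = Δh/(αΔT) = 0.074 / (1.4×10⁻⁴ × 0.4) ≈ 1321 m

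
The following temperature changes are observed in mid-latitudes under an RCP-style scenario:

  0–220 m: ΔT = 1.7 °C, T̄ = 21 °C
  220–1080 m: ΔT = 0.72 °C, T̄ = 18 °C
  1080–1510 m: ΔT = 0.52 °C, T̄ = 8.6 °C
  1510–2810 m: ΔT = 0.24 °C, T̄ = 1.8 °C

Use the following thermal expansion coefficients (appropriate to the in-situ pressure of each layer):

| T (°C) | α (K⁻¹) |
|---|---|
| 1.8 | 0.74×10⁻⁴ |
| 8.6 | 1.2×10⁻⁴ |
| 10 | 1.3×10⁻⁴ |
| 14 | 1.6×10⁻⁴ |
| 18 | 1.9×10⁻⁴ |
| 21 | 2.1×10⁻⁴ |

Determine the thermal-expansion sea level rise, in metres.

Layer 1 at 21 °C → α = 2.1×10⁻⁴ K⁻¹
Layer 2 at 18 °C → α = 1.9×10⁻⁴ K⁻¹
Layer 3 at 8.6 °C → α = 1.2×10⁻⁴ K⁻¹
Layer 4 at 1.8 °C → α = 0.74×10⁻⁴ K⁻¹
2.1×10⁻⁴ × 1.7 × 220 = 0.07854 m
Layer 2: 860 × 1.9×10⁻⁴ × 0.72 = 0.117648 m
Layer 3: 1.2×10⁻⁴ × 430 × 0.52 = 0.026832 m
1510–2810 m: 0.24 × 1300 × 0.74×10⁻⁴ = 0.023088 m
Δh = 0.07854 + 0.117648 + 0.026832 + 0.023088 = 0.246108 m

0.25 m of thermosteric rise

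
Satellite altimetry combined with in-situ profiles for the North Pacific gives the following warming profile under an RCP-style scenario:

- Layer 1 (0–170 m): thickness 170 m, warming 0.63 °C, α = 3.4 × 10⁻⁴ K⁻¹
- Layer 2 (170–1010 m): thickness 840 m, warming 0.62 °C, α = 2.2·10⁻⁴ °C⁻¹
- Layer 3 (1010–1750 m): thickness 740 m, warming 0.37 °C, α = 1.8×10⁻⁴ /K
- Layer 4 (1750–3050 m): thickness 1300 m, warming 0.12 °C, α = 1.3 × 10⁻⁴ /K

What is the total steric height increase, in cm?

3.4×10⁻⁴ × 0.63 × 170 = 0.036414 m
170–1010 m: 840 × 2.2×10⁻⁴ × 0.62 = 0.114576 m
Layer 3: 0.37 × 740 × 1.8×10⁻⁴ = 0.049284 m
0.12 × 1300 × 1.3×10⁻⁴ = 0.02028 m
Δh = 0.036414 + 0.114576 + 0.049284 + 0.02028 = 0.220554 m ≈ 22.1 cm

Δh ≈ 22.1 cm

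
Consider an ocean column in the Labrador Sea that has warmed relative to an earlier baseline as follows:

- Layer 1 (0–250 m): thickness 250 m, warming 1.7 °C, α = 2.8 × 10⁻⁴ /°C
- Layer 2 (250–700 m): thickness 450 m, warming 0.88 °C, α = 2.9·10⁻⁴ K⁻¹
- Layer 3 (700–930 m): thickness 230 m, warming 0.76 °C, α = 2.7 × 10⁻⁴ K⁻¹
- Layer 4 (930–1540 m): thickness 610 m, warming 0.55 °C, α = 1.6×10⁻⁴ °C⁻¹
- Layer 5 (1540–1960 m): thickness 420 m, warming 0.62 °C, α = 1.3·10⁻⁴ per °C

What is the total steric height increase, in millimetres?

369 mm

0–250 m: 2.8×10⁻⁴ × 250 × 1.7 = 0.11900 m
Layer 2: 2.9×10⁻⁴ × 450 × 0.88 = 0.11484 m
Layer 3: 230 × 0.76 × 2.7×10⁻⁴ = 0.047196 m
930–1540 m: 610 × 0.55 × 1.6×10⁻⁴ = 0.05368 m
Layer 5: 420 × 1.3×10⁻⁴ × 0.62 = 0.033852 m
Δh = 0.11900 + 0.11484 + 0.047196 + 0.05368 + 0.033852 = 0.368568 m ≈ 369 mm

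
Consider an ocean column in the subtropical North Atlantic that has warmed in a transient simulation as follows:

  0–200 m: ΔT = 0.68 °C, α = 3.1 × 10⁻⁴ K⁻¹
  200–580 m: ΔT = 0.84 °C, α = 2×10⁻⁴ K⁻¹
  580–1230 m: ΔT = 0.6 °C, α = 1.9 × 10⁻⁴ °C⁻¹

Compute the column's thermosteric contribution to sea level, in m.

Δh ≈ 0.180 m

0–200 m: 0.68 × 200 × 3.1×10⁻⁴ = 0.04216 m
Layer 2: 380 × 0.84 × 2×10⁻⁴ = 0.06384 m
580–1230 m: 0.6 × 650 × 1.9×10⁻⁴ = 0.07410 m
Δh = 0.04216 + 0.06384 + 0.07410 = 0.18010 m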